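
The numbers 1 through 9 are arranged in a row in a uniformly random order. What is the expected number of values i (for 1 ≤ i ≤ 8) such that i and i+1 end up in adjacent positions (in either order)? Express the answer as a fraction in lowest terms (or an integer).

16/9

For each i ∈ {1,…,8}, let Xᵢ = 1 if i and i+1 are adjacent. P(Xᵢ=1) = 2·(9−1)!/9! = 2/9.
By linearity, E[ΣXᵢ] = (8)·(2/9) = 16/9.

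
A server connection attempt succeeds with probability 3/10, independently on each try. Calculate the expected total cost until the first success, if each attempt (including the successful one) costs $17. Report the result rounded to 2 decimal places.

E[#attempts] = 1/p = 10/3; E[cost] = 17·10/3 = 170/3.
≈ 56.67

$56.67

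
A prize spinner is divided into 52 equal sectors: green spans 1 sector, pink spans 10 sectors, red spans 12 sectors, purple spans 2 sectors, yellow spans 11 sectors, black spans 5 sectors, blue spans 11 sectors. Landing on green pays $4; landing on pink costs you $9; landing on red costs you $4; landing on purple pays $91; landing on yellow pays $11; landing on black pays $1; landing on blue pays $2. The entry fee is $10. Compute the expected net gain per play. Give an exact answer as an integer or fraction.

E[payout] = (1/52)·4 + (10/52)·(-9) + (12/52)·(-4) + (2/52)·91 + (11/52)·11 + (5/52)·1 + (11/52)·2 = 49/13
Expected profit = 49/13 − 10 = -81/13

-81/13 dollars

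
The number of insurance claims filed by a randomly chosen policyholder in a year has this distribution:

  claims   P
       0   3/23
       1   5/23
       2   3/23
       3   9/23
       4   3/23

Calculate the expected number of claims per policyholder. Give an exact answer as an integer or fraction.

E[X] = (3/23)·0 + (5/23)·1 + (3/23)·2 + (9/23)·3 + (3/23)·4
     = 50/23

50/23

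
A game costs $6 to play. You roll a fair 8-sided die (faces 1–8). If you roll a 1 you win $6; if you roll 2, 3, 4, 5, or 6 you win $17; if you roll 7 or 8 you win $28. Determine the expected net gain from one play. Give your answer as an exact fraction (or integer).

99/8 dollars

E[payout] = (1/8)·6 + (5/8)·17 + (1/4)·28 = 147/8
Expected profit = 147/8 − 6 = 99/8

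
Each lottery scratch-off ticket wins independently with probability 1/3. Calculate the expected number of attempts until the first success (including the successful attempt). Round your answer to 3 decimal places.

For a geometric distribution, E[trials] = 1/p = 1/(1/3) = 3.
≈ 3.000

3.000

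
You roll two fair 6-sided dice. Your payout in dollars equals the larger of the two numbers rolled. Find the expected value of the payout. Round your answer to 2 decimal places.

$4.47

Distribution of the larger of the two numbers rolled: 1 w.p. 1/36, 2 w.p. 1/12, 3 w.p. 5/36, 4 w.p. 7/36, 5 w.p. 1/4, 6 w.p. 11/36
E[payout] = (1/36)·1 + (1/12)·2 + (5/36)·3 + (7/36)·4 + (1/4)·5 + (11/36)·6 = 161/36
≈ $4.47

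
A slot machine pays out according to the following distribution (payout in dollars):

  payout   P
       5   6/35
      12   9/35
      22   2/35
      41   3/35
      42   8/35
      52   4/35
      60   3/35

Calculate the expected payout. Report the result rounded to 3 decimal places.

$29.400

E[X] = (6/35)·5 + (9/35)·12 + (2/35)·22 + (3/35)·41 + (8/35)·42 + (4/35)·52 + (3/35)·60
     = 147/5 ≈ 29.400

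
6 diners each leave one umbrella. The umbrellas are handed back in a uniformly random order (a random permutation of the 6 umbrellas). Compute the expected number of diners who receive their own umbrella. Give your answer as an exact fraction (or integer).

Let Xᵢ = 1 if person i gets their own umbrella. For each i, P(Xᵢ=1) = 1/6.
By linearity of expectation, E[X₁+…+X_6] = 6·(1/6) = 1.

1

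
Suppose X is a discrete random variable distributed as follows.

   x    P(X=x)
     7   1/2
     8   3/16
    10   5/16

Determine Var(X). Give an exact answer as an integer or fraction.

111/64

E[X] = (1/2)·7 + (3/16)·8 + (5/16)·10 = 65/8
E[X²] = (1/2)·49 + (3/16)·64 + (5/16)·100 = 271/4
Var(X) = 271/4 − (65/8)² = 111/64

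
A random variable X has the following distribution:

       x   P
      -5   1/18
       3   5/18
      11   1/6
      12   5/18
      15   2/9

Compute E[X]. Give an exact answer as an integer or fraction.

163/18

E[X] = (1/18)·(-5) + (5/18)·3 + (1/6)·11 + (5/18)·12 + (2/9)·15
     = 163/18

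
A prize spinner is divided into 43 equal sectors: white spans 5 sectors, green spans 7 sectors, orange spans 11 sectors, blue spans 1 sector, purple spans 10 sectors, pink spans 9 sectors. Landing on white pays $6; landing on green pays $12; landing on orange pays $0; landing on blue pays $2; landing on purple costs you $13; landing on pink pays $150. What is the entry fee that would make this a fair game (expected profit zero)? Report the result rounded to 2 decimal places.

$31.07

E[payout] = (5/43)·6 + (7/43)·12 + (11/43)·0 + (1/43)·2 + (10/43)·(-13) + (9/43)·150 = 1336/43
Fair fee = E[payout] = 1336/43 ≈ $31.07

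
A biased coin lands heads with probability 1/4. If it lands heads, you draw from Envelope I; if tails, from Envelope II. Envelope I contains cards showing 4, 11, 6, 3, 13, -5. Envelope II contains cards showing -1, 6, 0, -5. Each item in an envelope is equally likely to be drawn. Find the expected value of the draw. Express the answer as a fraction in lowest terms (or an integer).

E[X | Envelope I] = (4 + 11 + 6 + 3 + 13 − 5)/6 = 16/3
E[X | Envelope II] = (-1 + 6 + 0 − 5)/4 = 0
E[X] = (1/4)·16/3 + (3/4)·0 = 4/3

4/3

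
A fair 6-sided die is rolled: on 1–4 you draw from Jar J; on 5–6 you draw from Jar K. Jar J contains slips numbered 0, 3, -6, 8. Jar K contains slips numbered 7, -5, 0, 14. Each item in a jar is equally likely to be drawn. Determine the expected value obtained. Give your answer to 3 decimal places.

E[X | Jar J] = (0 + 3 − 6 + 8)/4 = 5/4
E[X | Jar K] = (7 − 5 + 0 + 14)/4 = 4
E[X] = (2/3)·5/4 + (1/3)·4 = 13/6 ≈ 2.167

2.167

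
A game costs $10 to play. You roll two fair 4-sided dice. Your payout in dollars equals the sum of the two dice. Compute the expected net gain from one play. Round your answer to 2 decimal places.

Distribution of the sum of the two dice: 2 w.p. 1/16, 3 w.p. 1/8, 4 w.p. 3/16, 5 w.p. 1/4, 6 w.p. 3/16, 7 w.p. 1/8, …
E[payout] = (1/16)·2 + (1/8)·3 + (3/16)·4 + (1/4)·5 + (3/16)·6 + (1/8)·7 + (1/16)·8 = 5
Expected profit = 5 − 10 = -5 ≈ -$5.00

-$5.00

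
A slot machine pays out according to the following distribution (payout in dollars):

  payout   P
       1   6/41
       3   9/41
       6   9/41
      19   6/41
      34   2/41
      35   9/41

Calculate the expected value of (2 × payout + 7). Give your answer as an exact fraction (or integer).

E[2x+7] = (6/41)·9 + (9/41)·13 + (9/41)·19 + (6/41)·45 + (2/41)·75 + (9/41)·77
     = 1455/41

1455/41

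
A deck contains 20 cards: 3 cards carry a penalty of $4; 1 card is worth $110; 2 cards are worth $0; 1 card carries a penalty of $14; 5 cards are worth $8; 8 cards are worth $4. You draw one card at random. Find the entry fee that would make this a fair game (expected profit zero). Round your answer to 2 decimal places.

E[payout] = (3/20)·(-4) + (1/20)·110 + (2/20)·0 + (1/20)·(-14) + (5/20)·8 + (8/20)·4 = 39/5
Fair fee = E[payout] = 39/5 ≈ $7.80

$7.80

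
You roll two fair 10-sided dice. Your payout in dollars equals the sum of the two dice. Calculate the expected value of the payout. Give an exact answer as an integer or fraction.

Distribution of the sum of the two dice: 2 w.p. 1/100, 3 w.p. 1/50, 4 w.p. 3/100, 5 w.p. 1/25, 6 w.p. 1/20, 7 w.p. 3/50, …
E[payout] = (1/100)·2 + (1/50)·3 + (3/100)·4 + (1/25)·5 + (1/20)·6 + (3/50)·7 + (7/100)·8 + (2/25)·9 + (9/100)·10 + (1/10)·11 + (9/100)·12 + (2/25)·13 + (7/100)·14 + (3/50)·15 + (1/20)·16 + (1/25)·17 + (3/100)·18 + (1/50)·19 + (1/100)·20 = 11

$11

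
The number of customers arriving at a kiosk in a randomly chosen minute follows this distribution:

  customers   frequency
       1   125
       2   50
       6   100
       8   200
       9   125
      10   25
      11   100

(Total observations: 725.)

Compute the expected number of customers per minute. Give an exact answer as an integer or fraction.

Total = 725, so P(customers=1) = 125/725, etc.
E[X] = (5/29)·1 + (2/29)·2 + (4/29)·6 + (8/29)·8 + (5/29)·9 + (1/29)·10 + (4/29)·11
     = 196/29

196/29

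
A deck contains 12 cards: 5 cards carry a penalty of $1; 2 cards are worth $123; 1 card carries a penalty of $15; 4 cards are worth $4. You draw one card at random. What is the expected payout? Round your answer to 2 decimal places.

E[payout] = (5/12)·(-1) + (2/12)·123 + (1/12)·(-15) + (4/12)·4 = 121/6
≈ $20.17

$20.17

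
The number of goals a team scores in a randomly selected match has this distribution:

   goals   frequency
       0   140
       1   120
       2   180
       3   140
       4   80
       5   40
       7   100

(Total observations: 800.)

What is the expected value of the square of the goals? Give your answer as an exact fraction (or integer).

58/5

Total = 800, so P(goals=0) = 140/800, etc.
E[X²] = (7/40)·0 + (3/20)·1 + (9/40)·4 + (7/40)·9 + (1/10)·16 + (1/20)·25 + (1/8)·49
     = 58/5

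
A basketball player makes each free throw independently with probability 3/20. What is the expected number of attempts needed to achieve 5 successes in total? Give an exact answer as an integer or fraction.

100/3

By linearity (sum of 5 independent geometric waits), E[trials] = 5/p = 5/(3/20) = 100/3.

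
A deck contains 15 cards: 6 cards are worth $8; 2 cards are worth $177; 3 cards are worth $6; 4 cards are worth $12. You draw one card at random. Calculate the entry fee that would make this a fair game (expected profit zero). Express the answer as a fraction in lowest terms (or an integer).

156/5 dollars

E[payout] = (6/15)·8 + (2/15)·177 + (3/15)·6 + (4/15)·12 = 156/5
Fair fee = E[payout] = 156/5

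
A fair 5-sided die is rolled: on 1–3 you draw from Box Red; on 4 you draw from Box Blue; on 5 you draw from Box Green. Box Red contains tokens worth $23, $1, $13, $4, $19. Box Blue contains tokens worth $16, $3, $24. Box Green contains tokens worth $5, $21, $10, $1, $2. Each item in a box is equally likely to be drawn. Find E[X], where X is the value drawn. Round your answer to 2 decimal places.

E[X | Box Red] = (23 + 1 + 13 + 4 + 19)/5 = 12
E[X | Box Blue] = (16 + 3 + 24)/3 = 43/3
E[X | Box Green] = (5 + 21 + 10 + 1 + 2)/5 = 39/5
E[X] = (3/5)·12 + (1/5)·43/3 + (1/5)·39/5 = 872/75 ≈ 11.63

$11.63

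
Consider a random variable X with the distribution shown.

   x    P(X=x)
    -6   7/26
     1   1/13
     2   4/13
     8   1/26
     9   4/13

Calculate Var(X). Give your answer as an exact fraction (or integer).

5703/169

E[X] = (7/26)·(-6) + (1/13)·1 + (4/13)·2 + (1/26)·8 + (4/13)·9 = 28/13
E[X²] = (7/26)·36 + (1/13)·1 + (4/13)·4 + (1/26)·64 + (4/13)·81 = 499/13
Var(X) = 499/13 − (28/13)² = 5703/169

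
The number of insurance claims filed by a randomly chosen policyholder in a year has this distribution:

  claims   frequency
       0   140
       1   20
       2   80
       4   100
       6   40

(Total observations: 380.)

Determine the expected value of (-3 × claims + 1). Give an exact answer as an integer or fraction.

-104/19

Total = 380, so P(claims=0) = 140/380, etc.
E[-3x+1] = (7/19)·1 + (1/19)·(-2) + (4/19)·(-5) + (5/19)·(-11) + (2/19)·(-17)
     = -104/19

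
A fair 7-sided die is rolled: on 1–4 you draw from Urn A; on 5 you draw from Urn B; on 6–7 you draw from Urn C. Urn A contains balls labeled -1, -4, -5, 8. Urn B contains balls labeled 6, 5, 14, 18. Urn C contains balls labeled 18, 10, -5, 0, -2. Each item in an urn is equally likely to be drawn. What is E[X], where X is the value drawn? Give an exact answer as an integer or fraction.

49/20

E[X | Urn A] = (-1 − 4 − 5 + 8)/4 = -1/2
E[X | Urn B] = (6 + 5 + 14 + 18)/4 = 43/4
E[X | Urn C] = (18 + 10 − 5 + 0 − 2)/5 = 21/5
E[X] = (4/7)·(-1/2) + (1/7)·43/4 + (2/7)·21/5 = 49/20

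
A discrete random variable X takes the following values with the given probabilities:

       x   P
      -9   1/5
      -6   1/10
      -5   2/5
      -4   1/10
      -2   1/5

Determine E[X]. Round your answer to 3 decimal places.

-5.200

E[X] = (1/5)·(-9) + (1/10)·(-6) + (2/5)·(-5) + (1/10)·(-4) + (1/5)·(-2)
     = -26/5 ≈ -5.200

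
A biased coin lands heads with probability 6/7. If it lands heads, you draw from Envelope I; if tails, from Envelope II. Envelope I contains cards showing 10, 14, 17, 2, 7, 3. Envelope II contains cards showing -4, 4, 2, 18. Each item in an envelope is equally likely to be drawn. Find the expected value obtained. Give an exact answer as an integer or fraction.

E[X | Envelope I] = (10 + 14 + 17 + 2 + 7 + 3)/6 = 53/6
E[X | Envelope II] = (-4 + 4 + 2 + 18)/4 = 5
E[X] = (6/7)·53/6 + (1/7)·5 = 58/7

58/7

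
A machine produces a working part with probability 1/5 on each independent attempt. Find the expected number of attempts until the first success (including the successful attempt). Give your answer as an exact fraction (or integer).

5

For a geometric distribution, E[trials] = 1/p = 1/(1/5) = 5.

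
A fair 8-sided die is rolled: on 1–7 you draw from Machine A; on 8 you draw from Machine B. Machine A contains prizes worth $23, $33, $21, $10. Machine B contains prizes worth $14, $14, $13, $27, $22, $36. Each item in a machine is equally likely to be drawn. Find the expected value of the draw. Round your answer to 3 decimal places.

E[X | Machine A] = (23 + 33 + 21 + 10)/4 = 87/4
E[X | Machine B] = (14 + 14 + 13 + 27 + 22 + 36)/6 = 21
E[X] = (7/8)·87/4 + (1/8)·21 = 693/32 ≈ 21.656

$21.656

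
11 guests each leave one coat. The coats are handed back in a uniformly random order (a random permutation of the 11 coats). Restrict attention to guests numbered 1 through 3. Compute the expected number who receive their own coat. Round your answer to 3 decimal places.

0.273

Let Xᵢ = 1 if person i gets their own coat. For each i, P(Xᵢ=1) = 1/11.
By linearity of expectation, E[X₁+…+X_3] = 3·(1/11) = 3/11.
≈ 0.273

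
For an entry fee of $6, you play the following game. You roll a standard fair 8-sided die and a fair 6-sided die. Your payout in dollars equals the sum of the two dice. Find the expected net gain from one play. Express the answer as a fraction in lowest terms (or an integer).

$2

Distribution of the sum of the two dice: 2 w.p. 1/48, 3 w.p. 1/24, 4 w.p. 1/16, 5 w.p. 1/12, 6 w.p. 5/48, 7 w.p. 1/8, …
E[payout] = (1/48)·2 + (1/24)·3 + (1/16)·4 + (1/12)·5 + (5/48)·6 + (1/8)·7 + (1/8)·8 + (1/8)·9 + (5/48)·10 + (1/12)·11 + (1/16)·12 + (1/24)·13 + (1/48)·14 = 8
Expected profit = 8 − 6 = 2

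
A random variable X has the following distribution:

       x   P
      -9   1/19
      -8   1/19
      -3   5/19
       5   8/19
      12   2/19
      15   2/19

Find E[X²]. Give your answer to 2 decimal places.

E[X²] = (1/19)·81 + (1/19)·64 + (5/19)·9 + (8/19)·25 + (2/19)·144 + (2/19)·225
     = 1128/19 ≈ 59.37

59.37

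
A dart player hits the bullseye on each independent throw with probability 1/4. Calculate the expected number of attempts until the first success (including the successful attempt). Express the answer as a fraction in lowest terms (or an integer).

4

For a geometric distribution, E[trials] = 1/p = 1/(1/4) = 4.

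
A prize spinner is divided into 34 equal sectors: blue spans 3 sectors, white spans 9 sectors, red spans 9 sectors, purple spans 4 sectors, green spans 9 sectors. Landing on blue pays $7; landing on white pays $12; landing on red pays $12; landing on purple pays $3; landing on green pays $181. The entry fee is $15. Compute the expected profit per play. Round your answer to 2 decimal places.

$40.24

E[payout] = (3/34)·7 + (9/34)·12 + (9/34)·12 + (4/34)·3 + (9/34)·181 = 939/17
Expected profit = 939/17 − 15 = 684/17 ≈ $40.24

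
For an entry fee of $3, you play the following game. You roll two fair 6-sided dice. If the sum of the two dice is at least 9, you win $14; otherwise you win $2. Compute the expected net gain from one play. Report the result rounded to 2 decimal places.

E[payout] = (13/18)·2 + (5/18)·14 = 16/3
Expected profit = 16/3 − 3 = 7/3 ≈ $2.33

$2.33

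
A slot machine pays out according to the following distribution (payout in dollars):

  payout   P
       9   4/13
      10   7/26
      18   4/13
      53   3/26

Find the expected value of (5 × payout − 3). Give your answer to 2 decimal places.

82.58

E[5x-3] = (4/13)·42 + (7/26)·47 + (4/13)·87 + (3/26)·262
     = 2147/26 ≈ 82.58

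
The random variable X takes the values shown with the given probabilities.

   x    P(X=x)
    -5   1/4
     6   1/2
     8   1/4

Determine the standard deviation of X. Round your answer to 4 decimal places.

E[X] = 15/4, E[X²] = 161/4
Var(X) = E[X²] − (E[X])² = 161/4 − 225/16 = 419/16
SD(X) = √(419/16) ≈ 5.1174

5.1174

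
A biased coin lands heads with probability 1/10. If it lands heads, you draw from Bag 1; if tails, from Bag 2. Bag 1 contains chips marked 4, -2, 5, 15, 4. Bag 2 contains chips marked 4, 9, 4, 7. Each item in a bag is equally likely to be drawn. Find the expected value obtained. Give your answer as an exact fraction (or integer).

E[X | Bag 1] = (4 − 2 + 5 + 15 + 4)/5 = 26/5
E[X | Bag 2] = (4 + 9 + 4 + 7)/4 = 6
E[X] = (1/10)·26/5 + (9/10)·6 = 148/25

148/25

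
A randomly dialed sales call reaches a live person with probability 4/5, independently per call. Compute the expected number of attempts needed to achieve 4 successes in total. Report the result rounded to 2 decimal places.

By linearity (sum of 4 independent geometric waits), E[trials] = 4/p = 4/(4/5) = 5.
≈ 5.00

5.00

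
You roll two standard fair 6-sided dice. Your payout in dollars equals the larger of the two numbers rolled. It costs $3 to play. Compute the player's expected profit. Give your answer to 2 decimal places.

Distribution of the larger of the two numbers rolled: 1 w.p. 1/36, 2 w.p. 1/12, 3 w.p. 5/36, 4 w.p. 7/36, 5 w.p. 1/4, 6 w.p. 11/36
E[payout] = (1/36)·1 + (1/12)·2 + (5/36)·3 + (7/36)·4 + (1/4)·5 + (11/36)·6 = 161/36
Expected profit = 161/36 − 3 = 53/36 ≈ $1.47

$1.47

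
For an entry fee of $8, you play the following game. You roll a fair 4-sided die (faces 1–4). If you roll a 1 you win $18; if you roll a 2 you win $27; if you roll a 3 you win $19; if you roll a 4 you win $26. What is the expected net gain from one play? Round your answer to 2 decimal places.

$14.50

E[payout] = (1/4)·18 + (1/4)·19 + (1/4)·26 + (1/4)·27 = 45/2
Expected profit = 45/2 − 8 = 29/2 ≈ $14.50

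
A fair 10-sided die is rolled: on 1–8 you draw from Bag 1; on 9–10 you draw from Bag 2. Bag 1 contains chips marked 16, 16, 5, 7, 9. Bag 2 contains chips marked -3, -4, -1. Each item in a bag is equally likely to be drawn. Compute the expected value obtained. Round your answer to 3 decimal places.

7.947

E[X | Bag 1] = (16 + 16 + 5 + 7 + 9)/5 = 53/5
E[X | Bag 2] = (-3 − 4 − 1)/3 = -8/3
E[X] = (4/5)·53/5 + (1/5)·(-8/3) = 596/75 ≈ 7.947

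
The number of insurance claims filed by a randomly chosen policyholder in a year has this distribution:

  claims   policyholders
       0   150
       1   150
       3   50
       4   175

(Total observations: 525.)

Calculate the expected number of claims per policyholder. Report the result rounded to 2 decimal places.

Total = 525, so P(claims=0) = 150/525, etc.
E[X] = (2/7)·0 + (2/7)·1 + (2/21)·3 + (1/3)·4
     = 40/21 ≈ 1.90

1.90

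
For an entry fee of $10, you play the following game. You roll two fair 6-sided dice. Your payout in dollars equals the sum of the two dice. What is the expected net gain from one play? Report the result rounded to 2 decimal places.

Distribution of the sum of the two dice: 2 w.p. 1/36, 3 w.p. 1/18, 4 w.p. 1/12, 5 w.p. 1/9, 6 w.p. 5/36, 7 w.p. 1/6, …
E[payout] = (1/36)·2 + (1/18)·3 + (1/12)·4 + (1/9)·5 + (5/36)·6 + (1/6)·7 + (5/36)·8 + (1/9)·9 + (1/12)·10 + (1/18)·11 + (1/36)·12 = 7
Expected profit = 7 − 10 = -3 ≈ -$3.00

-$3.00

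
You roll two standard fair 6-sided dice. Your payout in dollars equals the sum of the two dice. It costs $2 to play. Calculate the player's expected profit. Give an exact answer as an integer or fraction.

Distribution of the sum of the two dice: 2 w.p. 1/36, 3 w.p. 1/18, 4 w.p. 1/12, 5 w.p. 1/9, 6 w.p. 5/36, 7 w.p. 1/6, …
E[payout] = (1/36)·2 + (1/18)·3 + (1/12)·4 + (1/9)·5 + (5/36)·6 + (1/6)·7 + (5/36)·8 + (1/9)·9 + (1/12)·10 + (1/18)·11 + (1/36)·12 = 7
Expected profit = 7 − 2 = 5

$5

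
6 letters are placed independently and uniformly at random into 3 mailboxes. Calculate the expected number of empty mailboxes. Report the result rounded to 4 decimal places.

0.2634

Let Xⱼ=1 if mailbox j is empty. P(Xⱼ=1) = ((3-1)/3)^6 = 64/729.
By linearity, E[#empty] = 3·64/729 = 64/243.
≈ 0.2634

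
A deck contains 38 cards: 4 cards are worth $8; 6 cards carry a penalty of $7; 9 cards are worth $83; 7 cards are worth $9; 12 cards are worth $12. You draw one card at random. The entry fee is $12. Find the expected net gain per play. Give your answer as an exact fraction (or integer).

E[payout] = (4/38)·8 + (6/38)·(-7) + (9/38)·83 + (7/38)·9 + (12/38)·12 = 472/19
Expected profit = 472/19 − 12 = 244/19

244/19 dollars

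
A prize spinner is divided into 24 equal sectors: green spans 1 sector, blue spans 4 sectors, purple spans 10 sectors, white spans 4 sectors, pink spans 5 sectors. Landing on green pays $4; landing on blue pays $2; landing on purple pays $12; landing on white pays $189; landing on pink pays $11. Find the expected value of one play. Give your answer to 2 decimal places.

E[payout] = (1/24)·4 + (4/24)·2 + (10/24)·12 + (4/24)·189 + (5/24)·11 = 943/24
≈ $39.29

$39.29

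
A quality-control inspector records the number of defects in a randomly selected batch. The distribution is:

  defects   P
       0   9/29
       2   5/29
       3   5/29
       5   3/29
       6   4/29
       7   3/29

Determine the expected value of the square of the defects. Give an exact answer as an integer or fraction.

431/29

E[X²] = (9/29)·0 + (5/29)·4 + (5/29)·9 + (3/29)·25 + (4/29)·36 + (3/29)·49
     = 431/29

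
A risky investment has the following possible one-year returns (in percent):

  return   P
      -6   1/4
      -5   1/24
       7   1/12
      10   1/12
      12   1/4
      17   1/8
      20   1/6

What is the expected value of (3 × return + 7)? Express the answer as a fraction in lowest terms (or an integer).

63/2

E[3x+7] = (1/4)·(-11) + (1/24)·(-8) + (1/12)·28 + (1/12)·37 + (1/4)·43 + (1/8)·58 + (1/6)·67
     = 63/2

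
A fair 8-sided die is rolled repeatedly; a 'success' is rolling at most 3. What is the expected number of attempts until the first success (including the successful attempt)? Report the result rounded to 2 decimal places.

For a geometric distribution, E[trials] = 1/p = 1/(3/8) = 8/3.
≈ 2.67

2.67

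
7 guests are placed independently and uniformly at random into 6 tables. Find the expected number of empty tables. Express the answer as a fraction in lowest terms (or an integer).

Let Xⱼ=1 if table j is empty. P(Xⱼ=1) = ((6-1)/6)^7 = 78125/279936.
By linearity, E[#empty] = 6·78125/279936 = 78125/46656.

78125/46656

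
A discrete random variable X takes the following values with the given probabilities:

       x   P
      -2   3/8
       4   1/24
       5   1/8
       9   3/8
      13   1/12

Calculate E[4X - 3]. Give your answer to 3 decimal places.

15.000

E[4x-3] = (3/8)·(-11) + (1/24)·13 + (1/8)·17 + (3/8)·33 + (1/12)·49
     = 15 ≈ 15.000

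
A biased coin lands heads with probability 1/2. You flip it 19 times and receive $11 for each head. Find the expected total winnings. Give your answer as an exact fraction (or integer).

E[#heads] = 19·1/2 = 19/2 (linearity over flips).
E[winnings] = 11·19/2 = 209/2.

209/2 dollars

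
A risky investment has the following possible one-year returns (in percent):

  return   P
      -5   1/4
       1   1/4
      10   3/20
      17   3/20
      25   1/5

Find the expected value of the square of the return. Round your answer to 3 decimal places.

E[X²] = (1/4)·25 + (1/4)·1 + (3/20)·100 + (3/20)·289 + (1/5)·625
     = 3797/20 ≈ 189.850

189.850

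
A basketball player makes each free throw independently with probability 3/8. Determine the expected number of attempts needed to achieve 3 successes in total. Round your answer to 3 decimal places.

By linearity (sum of 3 independent geometric waits), E[trials] = 3/p = 3/(3/8) = 8.
≈ 8.000

8.000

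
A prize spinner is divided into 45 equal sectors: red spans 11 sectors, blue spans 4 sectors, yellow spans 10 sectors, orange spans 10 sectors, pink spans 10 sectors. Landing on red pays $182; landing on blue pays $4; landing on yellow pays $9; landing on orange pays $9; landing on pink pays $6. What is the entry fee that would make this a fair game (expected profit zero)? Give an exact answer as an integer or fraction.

E[payout] = (11/45)·182 + (4/45)·4 + (10/45)·9 + (10/45)·9 + (10/45)·6 = 2258/45
Fair fee = E[payout] = 2258/45

2258/45 dollars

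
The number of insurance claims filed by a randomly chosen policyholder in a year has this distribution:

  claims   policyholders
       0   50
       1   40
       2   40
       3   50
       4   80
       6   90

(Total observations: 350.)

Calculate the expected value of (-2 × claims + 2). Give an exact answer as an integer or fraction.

-156/35

Total = 350, so P(claims=0) = 50/350, etc.
E[-2x+2] = (1/7)·2 + (4/35)·0 + (4/35)·(-2) + (1/7)·(-4) + (8/35)·(-6) + (9/35)·(-10)
     = -156/35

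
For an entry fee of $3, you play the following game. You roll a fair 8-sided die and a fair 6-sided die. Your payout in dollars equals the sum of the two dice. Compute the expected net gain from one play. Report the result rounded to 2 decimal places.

Distribution of the sum of the two dice: 2 w.p. 1/48, 3 w.p. 1/24, 4 w.p. 1/16, 5 w.p. 1/12, 6 w.p. 5/48, 7 w.p. 1/8, …
E[payout] = (1/48)·2 + (1/24)·3 + (1/16)·4 + (1/12)·5 + (5/48)·6 + (1/8)·7 + (1/8)·8 + (1/8)·9 + (5/48)·10 + (1/12)·11 + (1/16)·12 + (1/24)·13 + (1/48)·14 = 8
Expected profit = 8 − 3 = 5 ≈ $5.00

$5.00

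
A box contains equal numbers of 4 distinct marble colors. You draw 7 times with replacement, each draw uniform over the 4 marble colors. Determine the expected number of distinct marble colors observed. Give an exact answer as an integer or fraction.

14197/4096

Let Xⱼ=1 if type j appears at least once. P(Xⱼ=1) = 1 − ((4−1)/4)^7 = 14197/16384.
E[#distinct] = 4·14197/16384 = 14197/4096.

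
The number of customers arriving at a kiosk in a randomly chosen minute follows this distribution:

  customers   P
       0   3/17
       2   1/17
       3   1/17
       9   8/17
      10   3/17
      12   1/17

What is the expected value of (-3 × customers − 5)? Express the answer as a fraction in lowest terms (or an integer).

-26

E[-3x-5] = (3/17)·(-5) + (1/17)·(-11) + (1/17)·(-14) + (8/17)·(-32) + (3/17)·(-35) + (1/17)·(-41)
     = -26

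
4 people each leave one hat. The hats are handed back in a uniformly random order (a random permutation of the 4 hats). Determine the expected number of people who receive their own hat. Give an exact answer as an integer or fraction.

1

Let Xᵢ = 1 if person i gets their own hat. For each i, P(Xᵢ=1) = 1/4.
By linearity of expectation, E[X₁+…+X_4] = 4·(1/4) = 1.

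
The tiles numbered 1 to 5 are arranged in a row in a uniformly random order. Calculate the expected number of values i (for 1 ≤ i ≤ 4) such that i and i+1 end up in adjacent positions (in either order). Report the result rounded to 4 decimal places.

1.6000

For each i ∈ {1,…,4}, let Xᵢ = 1 if i and i+1 are adjacent. P(Xᵢ=1) = 2·(5−1)!/5! = 2/5.
By linearity, E[ΣXᵢ] = (4)·(2/5) = 8/5.
≈ 1.6000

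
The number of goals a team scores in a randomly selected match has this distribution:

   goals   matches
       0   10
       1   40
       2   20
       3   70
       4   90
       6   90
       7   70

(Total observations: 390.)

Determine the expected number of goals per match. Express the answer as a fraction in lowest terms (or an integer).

Total = 390, so P(goals=0) = 10/390, etc.
E[X] = (1/39)·0 + (4/39)·1 + (2/39)·2 + (7/39)·3 + (3/13)·4 + (3/13)·6 + (7/39)·7
     = 56/13

56/13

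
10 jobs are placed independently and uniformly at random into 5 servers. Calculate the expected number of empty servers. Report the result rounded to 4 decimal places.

0.5369

Let Xⱼ=1 if server j is empty. P(Xⱼ=1) = ((5-1)/5)^10 = 1048576/9765625.
By linearity, E[#empty] = 5·1048576/9765625 = 1048576/1953125.
≈ 0.5369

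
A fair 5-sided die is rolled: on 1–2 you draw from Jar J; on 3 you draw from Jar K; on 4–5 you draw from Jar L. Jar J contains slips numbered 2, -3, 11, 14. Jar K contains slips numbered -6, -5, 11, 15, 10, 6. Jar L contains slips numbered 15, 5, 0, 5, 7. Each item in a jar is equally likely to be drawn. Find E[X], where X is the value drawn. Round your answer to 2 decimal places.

5.99

E[X | Jar J] = (2 − 3 + 11 + 14)/4 = 6
E[X | Jar K] = (-6 − 5 + 11 + 15 + 10 + 6)/6 = 31/6
E[X | Jar L] = (15 + 5 + 0 + 5 + 7)/5 = 32/5
E[X] = (2/5)·6 + (1/5)·31/6 + (2/5)·32/5 = 899/150 ≈ 5.99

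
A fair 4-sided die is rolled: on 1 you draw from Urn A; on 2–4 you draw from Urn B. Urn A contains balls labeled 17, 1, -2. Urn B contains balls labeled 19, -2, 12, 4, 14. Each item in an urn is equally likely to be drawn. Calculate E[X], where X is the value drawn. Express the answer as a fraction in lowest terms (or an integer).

E[X | Urn A] = (17 + 1 − 2)/3 = 16/3
E[X | Urn B] = (19 − 2 + 12 + 4 + 14)/5 = 47/5
E[X] = (1/4)·16/3 + (3/4)·47/5 = 503/60

503/60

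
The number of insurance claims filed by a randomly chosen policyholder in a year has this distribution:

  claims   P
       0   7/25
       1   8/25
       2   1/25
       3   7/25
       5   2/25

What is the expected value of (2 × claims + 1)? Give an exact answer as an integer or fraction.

107/25

E[2x+1] = (7/25)·1 + (8/25)·3 + (1/25)·5 + (7/25)·7 + (2/25)·11
     = 107/25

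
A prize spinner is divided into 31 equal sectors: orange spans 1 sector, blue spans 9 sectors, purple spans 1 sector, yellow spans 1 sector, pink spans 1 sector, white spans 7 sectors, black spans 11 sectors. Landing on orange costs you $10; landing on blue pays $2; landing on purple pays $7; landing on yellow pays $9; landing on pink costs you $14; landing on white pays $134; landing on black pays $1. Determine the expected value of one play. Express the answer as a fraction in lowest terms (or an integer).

959/31 dollars

E[payout] = (1/31)·(-10) + (9/31)·2 + (1/31)·7 + (1/31)·9 + (1/31)·(-14) + (7/31)·134 + (11/31)·1 = 959/31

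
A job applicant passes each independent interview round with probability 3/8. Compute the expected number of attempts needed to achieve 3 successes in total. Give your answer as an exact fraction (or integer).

8

By linearity (sum of 3 independent geometric waits), E[trials] = 3/p = 3/(3/8) = 8.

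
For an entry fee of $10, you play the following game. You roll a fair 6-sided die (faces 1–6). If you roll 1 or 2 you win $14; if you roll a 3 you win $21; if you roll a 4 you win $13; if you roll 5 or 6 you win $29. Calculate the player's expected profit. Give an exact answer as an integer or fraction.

E[payout] = (1/6)·13 + (1/3)·14 + (1/6)·21 + (1/3)·29 = 20
Expected profit = 20 − 10 = 10

$10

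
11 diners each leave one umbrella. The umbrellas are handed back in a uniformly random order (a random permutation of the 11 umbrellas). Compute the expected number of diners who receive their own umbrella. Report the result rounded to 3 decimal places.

Let Xᵢ = 1 if person i gets their own umbrella. For each i, P(Xᵢ=1) = 1/11.
By linearity of expectation, E[X₁+…+X_11] = 11·(1/11) = 1.
≈ 1.000

1.000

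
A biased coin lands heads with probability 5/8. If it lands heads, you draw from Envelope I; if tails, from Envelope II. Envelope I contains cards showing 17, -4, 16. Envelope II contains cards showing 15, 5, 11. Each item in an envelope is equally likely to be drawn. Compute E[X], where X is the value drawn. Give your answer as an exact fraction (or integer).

119/12

E[X | Envelope I] = (17 − 4 + 16)/3 = 29/3
E[X | Envelope II] = (15 + 5 + 11)/3 = 31/3
E[X] = (5/8)·29/3 + (3/8)·31/3 = 119/12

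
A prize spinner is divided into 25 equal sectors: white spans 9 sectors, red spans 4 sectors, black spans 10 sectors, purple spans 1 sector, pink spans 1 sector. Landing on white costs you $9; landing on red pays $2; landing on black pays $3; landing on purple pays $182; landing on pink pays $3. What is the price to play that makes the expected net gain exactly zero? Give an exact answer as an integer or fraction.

142/25 dollars

E[payout] = (9/25)·(-9) + (4/25)·2 + (10/25)·3 + (1/25)·182 + (1/25)·3 = 142/25
Fair fee = E[payout] = 142/25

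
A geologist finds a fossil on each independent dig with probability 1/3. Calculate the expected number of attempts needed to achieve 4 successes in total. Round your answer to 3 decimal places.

12.000

By linearity (sum of 4 independent geometric waits), E[trials] = 4/p = 4/(1/3) = 12.
≈ 12.000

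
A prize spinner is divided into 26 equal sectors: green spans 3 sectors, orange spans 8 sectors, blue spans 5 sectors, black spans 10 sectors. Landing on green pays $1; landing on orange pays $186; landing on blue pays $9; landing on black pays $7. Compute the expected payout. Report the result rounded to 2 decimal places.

E[payout] = (3/26)·1 + (8/26)·186 + (5/26)·9 + (10/26)·7 = 803/13
≈ $61.77

$61.77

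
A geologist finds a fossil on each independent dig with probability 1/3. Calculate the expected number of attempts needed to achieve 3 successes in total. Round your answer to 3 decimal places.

By linearity (sum of 3 independent geometric waits), E[trials] = 3/p = 3/(1/3) = 9.
≈ 9.000

9.000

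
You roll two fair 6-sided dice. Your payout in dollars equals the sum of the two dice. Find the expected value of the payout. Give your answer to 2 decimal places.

Distribution of the sum of the two dice: 2 w.p. 1/36, 3 w.p. 1/18, 4 w.p. 1/12, 5 w.p. 1/9, 6 w.p. 5/36, 7 w.p. 1/6, …
E[payout] = (1/36)·2 + (1/18)·3 + (1/12)·4 + (1/9)·5 + (5/36)·6 + (1/6)·7 + (5/36)·8 + (1/9)·9 + (1/12)·10 + (1/18)·11 + (1/36)·12 = 7
≈ $7.00

$7.00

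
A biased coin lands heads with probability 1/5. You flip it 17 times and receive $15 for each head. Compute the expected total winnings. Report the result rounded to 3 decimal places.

$51.000

E[#heads] = 17·1/5 = 17/5 (linearity over flips).
E[winnings] = 15·17/5 = 51.
≈ 51.000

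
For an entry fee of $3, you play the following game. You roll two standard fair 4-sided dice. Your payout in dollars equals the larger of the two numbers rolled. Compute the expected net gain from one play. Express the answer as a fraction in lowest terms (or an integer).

1/8 dollars

Distribution of the larger of the two numbers rolled: 1 w.p. 1/16, 2 w.p. 3/16, 3 w.p. 5/16, 4 w.p. 7/16
E[payout] = (1/16)·1 + (3/16)·2 + (5/16)·3 + (7/16)·4 = 25/8
Expected profit = 25/8 − 3 = 1/8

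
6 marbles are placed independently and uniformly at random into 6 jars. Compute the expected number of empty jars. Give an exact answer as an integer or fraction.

15625/7776

Let Xⱼ=1 if jar j is empty. P(Xⱼ=1) = ((6-1)/6)^6 = 15625/46656.
By linearity, E[#empty] = 6·15625/46656 = 15625/7776.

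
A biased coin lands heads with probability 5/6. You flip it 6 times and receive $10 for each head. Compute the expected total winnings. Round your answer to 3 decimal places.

$50.000

E[#heads] = 6·5/6 = 5 (linearity over flips).
E[winnings] = 10·5 = 50.
≈ 50.000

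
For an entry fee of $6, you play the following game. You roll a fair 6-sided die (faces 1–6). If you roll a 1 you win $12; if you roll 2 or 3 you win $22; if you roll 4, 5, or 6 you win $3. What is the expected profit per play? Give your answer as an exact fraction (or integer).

29/6 dollars

E[payout] = (1/2)·3 + (1/6)·12 + (1/3)·22 = 65/6
Expected profit = 65/6 − 6 = 29/6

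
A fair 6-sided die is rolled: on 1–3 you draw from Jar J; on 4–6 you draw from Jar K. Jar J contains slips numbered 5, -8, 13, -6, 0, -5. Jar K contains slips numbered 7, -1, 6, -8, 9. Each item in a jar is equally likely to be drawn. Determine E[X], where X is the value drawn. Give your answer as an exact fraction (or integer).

E[X | Jar J] = (5 − 8 + 13 − 6 + 0 − 5)/6 = -1/6
E[X | Jar K] = (7 − 1 + 6 − 8 + 9)/5 = 13/5
E[X] = (1/2)·(-1/6) + (1/2)·13/5 = 73/60

73/60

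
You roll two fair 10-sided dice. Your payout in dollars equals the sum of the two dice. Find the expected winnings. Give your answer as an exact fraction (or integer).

Distribution of the sum of the two dice: 2 w.p. 1/100, 3 w.p. 1/50, 4 w.p. 3/100, 5 w.p. 1/25, 6 w.p. 1/20, 7 w.p. 3/50, …
E[payout] = (1/100)·2 + (1/50)·3 + (3/100)·4 + (1/25)·5 + (1/20)·6 + (3/50)·7 + (7/100)·8 + (2/25)·9 + (9/100)·10 + (1/10)·11 + (9/100)·12 + (2/25)·13 + (7/100)·14 + (3/50)·15 + (1/20)·16 + (1/25)·17 + (3/100)·18 + (1/50)·19 + (1/100)·20 = 11

$11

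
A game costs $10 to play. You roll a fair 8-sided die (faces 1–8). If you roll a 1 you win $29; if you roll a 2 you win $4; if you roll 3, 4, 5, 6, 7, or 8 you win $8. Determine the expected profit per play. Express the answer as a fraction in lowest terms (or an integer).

E[payout] = (1/8)·4 + (3/4)·8 + (1/8)·29 = 81/8
Expected profit = 81/8 − 10 = 1/8

1/8 dollars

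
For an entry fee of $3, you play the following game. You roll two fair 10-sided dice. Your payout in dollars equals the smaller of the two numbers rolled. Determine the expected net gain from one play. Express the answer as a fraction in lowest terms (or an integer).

17/20 dollars

Distribution of the smaller of the two numbers rolled: 1 w.p. 19/100, 2 w.p. 17/100, 3 w.p. 3/20, 4 w.p. 13/100, 5 w.p. 11/100, 6 w.p. 9/100, …
E[payout] = (19/100)·1 + (17/100)·2 + (3/20)·3 + (13/100)·4 + (11/100)·5 + (9/100)·6 + (7/100)·7 + (1/20)·8 + (3/100)·9 + (1/100)·10 = 77/20
Expected profit = 77/20 − 3 = 17/20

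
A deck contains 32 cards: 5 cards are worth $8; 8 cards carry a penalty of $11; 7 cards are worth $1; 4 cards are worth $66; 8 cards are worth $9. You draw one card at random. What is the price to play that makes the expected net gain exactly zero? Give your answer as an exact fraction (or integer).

E[payout] = (5/32)·8 + (8/32)·(-11) + (7/32)·1 + (4/32)·66 + (8/32)·9 = 295/32
Fair fee = E[payout] = 295/32

295/32 dollars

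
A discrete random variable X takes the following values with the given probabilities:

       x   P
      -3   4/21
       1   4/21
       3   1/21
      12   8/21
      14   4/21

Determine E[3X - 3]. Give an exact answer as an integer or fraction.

18

E[3x-3] = (4/21)·(-12) + (4/21)·0 + (1/21)·6 + (8/21)·33 + (4/21)·39
     = 18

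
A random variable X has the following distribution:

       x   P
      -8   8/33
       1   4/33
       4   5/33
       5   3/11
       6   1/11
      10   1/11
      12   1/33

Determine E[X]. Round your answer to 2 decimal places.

E[X] = (8/33)·(-8) + (4/33)·1 + (5/33)·4 + (3/11)·5 + (1/11)·6 + (1/11)·10 + (1/33)·12
     = 65/33 ≈ 1.97

1.97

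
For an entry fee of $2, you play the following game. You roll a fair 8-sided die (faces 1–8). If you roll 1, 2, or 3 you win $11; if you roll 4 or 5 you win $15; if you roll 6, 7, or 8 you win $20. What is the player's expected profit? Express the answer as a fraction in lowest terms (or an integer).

107/8 dollars

E[payout] = (3/8)·11 + (1/4)·15 + (3/8)·20 = 123/8
Expected profit = 123/8 − 2 = 107/8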